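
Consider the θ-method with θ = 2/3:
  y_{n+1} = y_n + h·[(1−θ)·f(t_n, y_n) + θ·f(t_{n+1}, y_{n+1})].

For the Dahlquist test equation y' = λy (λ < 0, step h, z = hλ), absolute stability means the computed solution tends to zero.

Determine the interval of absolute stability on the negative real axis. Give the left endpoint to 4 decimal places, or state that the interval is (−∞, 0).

With y'=λy (z=hλ):
  y_{n+1} = y_n + z·[1/3·y_n + 2/3·y_{n+1}] ⇒ (1 − 2/3z)y_{n+1} = (1 + 1/3z)y_n
  ⇒ R(z) = (1 + 1/3z)/(1 − 2/3z).

Find x<0 with |R(x)|<1.
x=-1.07: |R|=0.3755
x=-2: |R|=0.1429
x=-10: |R|=0.3043
x=-100: |R|=0.4778
θ=2/3≥1/2 ⇒ |1+1/3x|<|1−2/3x| ∀x<0 ⇒ unbounded interval.

(−∞, 0) — no finite endpoint.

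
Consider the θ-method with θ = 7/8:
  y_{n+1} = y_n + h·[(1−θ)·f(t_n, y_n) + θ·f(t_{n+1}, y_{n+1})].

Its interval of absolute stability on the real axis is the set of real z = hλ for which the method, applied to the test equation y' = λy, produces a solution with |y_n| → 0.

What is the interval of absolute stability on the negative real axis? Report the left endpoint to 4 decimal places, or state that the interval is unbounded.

On y'=λy, z=hλ:
  y_{n+1} = y_n + z·[1/8·y_n + 7/8·y_{n+1}] ⇒ (1 − 7/8z)y_{n+1} = (1 + 1/8z)y_n
  ⇒ R(z) = (1 + 1/8z)/(1 − 7/8z).

Boundary: |R(x)|=1, x<0.
x=-1.14: |R|=0.4293
x=-2: |R|=0.2727
x=-10: |R|=0.0256
x=-100: |R|=0.1299
θ=7/8≥1/2 ⇒ |1+1/8x|<|1−7/8x| ∀x<0 ⇒ unbounded interval.

(−∞, 0) — no finite endpoint.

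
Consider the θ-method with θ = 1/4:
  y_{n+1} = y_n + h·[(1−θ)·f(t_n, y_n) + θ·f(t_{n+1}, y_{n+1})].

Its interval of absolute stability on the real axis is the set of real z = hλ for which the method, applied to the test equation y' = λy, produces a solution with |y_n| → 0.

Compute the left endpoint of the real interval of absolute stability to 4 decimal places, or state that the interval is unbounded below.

z* = -4.0000.

On y'=λy, z=hλ:
  y_{n+1} = y_n + z·[3/4·y_n + 1/4·y_{n+1}] ⇒ (1 − 1/4z)y_{n+1} = (1 + 3/4z)y_n
  ⇒ R(z) = (1 + 3/4z)/(1 − 1/4z).

Solve |R(x)|<1 on ℝ⁻.
x=-1.71: |R|=0.1979
R=−1: 1+3/4x = −1+1/4x ⇒ -1/2x=2 ⇒ x=2/(-1/2)=-4.0000
Confirm numerically:
  x=-3.908: |R|=0.97673 <1
  x=-2.552: |R|=0.55800 <1
  x=-2.471: |R|=0.52743 <1
  x=-2.022: |R|=0.34308 <1
  x=-4.564: |R|=1.13171 >1
  x=-4.103: |R|=1.02542 >1
So |R|<1 on (-4.0000, 0).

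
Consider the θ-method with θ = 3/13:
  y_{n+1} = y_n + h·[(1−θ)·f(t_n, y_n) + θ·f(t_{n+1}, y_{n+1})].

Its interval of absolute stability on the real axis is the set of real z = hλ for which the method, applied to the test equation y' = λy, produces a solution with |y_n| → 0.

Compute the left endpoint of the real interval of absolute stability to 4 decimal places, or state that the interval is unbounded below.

z* = -3.7143.

Test eqn y'=λy, z=hλ:
  y_{n+1} = y_n + z·[10/13·y_n + 3/13·y_{n+1}] ⇒ (1 − 3/13z)y_{n+1} = (1 + 10/13z)y_n
  Hence R(z) = (1 + 10/13z)/(1 − 3/13z).

Solve |R(x)|<1 on ℝ⁻.
x=-1.4: |R|=0.0581
R=−1: 1+10/13x = −1+3/13x ⇒ -7/13x=2 ⇒ x=2/(-7/13)=-3.7143
Confirm numerically:
  x=-2.535: |R|=0.59937 <1
  x=-2.271: |R|=0.49008 <1
  x=-1.670: |R|=0.20544 <1
  x=-1.522: |R|=0.12638 <1
  x=-4.088: |R|=1.10355 >1
  x=-3.930: |R|=1.06091 >1
Stable set (-3.7143, 0).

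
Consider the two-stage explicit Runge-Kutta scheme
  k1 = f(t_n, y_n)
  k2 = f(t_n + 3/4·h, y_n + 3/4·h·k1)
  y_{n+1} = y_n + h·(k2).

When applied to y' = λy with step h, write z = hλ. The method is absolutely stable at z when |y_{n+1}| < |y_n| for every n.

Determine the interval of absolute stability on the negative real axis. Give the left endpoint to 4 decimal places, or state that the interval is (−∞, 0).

z∈(-1.3333,0).

On y'=λy, z=hλ:
  k1=λy_n ⇒ h·k1=z·y_n;  k2=λ(1+3/4z)y_n ⇒ h·k2=z(1+3/4z)y_n
  y_{n+1}/y_n = 1 + z(1+3/4z) = 1 + z + 3/4z²
  so R(z) = 1 + z + 3/4z².

Solve |R(x)|<1 on ℝ⁻.
x=-1.78: |R|=1.5963
R=1: x+3/4x²=0 ⇒ x=−4/3=-1.3333; min R=1−1/(4·3/4)=0.6667>−1
Confirm numerically:
  x=-1.308: |R|=0.97515 <1
  x=-1.204: |R|=0.88321 <1
  x=-1.003: |R|=0.75151 <1
  x=-1.834: |R|=1.68867 >1
  x=-1.692: |R|=1.45515 >1
  x=-1.475: |R|=1.15672 >1
So |R|<1 on (-1.3333, 0).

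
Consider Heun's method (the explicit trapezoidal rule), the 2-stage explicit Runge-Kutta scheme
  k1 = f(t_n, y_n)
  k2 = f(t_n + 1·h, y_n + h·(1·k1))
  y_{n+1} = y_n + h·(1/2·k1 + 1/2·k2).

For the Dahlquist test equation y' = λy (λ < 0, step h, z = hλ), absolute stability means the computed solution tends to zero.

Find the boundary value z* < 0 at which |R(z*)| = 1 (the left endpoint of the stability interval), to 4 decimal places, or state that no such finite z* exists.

Set f=λy, z=hλ:
  order 2, 2-stage ⇒ R(z)=1+z+z^2/2
  (e.g. R(-0.5)=0.62500, |R|=0.62500)

Find x<0 with |R(x)|<1.
x=-0.5: |R|=0.6250
|R(-2.02)|=1.0202 |R(-1.18)|=0.5162 |R(-0.85)|=0.5112
Bisect:
  x_lo=-2.6979 |R|=1.9414  x_hi=-0.1282 |R|=0.8801
  mid=-1.41302 |R|=0.58529 →hi
  mid=-2.05546 |R|=1.05699 →lo
  mid=-1.73424 |R|=0.76955 →hi
  mid=-1.89485 |R|=0.90038 →hi
  mid=-1.97515 |R|=0.97546 →hi
  mid=-2.01530 |R|=1.01542 →lo
  mid=-1.99523 |R|=0.99524 →hi
  mid=-2.00527 |R|=1.00528 →lo
  mid=-2.00025 |R|=1.00025 →lo
  ...
  [-2.00009,-1.99993] ⇒ x*=-2.0000
Interval (-2.0000, 0).

z* = -2.0000.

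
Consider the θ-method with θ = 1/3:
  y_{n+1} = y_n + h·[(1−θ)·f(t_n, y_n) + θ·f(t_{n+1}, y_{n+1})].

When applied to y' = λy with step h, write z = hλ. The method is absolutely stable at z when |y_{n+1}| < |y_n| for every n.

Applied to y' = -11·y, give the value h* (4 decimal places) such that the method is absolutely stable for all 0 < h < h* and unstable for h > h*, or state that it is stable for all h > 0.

With y'=λy (z=hλ):
  y_{n+1} = y_n + z·[2/3·y_n + 1/3·y_{n+1}] ⇒ (1 − 1/3z)y_{n+1} = (1 + 2/3z)y_n
  R(z) = (1 + 2/3z)/(1 − 1/3z).

Need |R(x)|<1, x<0.
x=-1.66: |R|=0.0687
R=−1: 1+2/3x = −1+1/3x ⇒ -1/3x=2 ⇒ x=2/(-1/3)=-6.0000
Confirm numerically:
  x=-5.912: |R|=0.99013 <1
  x=-5.897: |R|=0.98842 <1
  x=-5.424: |R|=0.93162 <1
  x=-3.665: |R|=0.64966 <1
  x=-6.582: |R|=1.06074 >1
  x=-6.158: |R|=1.01725 >1
So |R|<1 on (-6.0000, 0).

(-6.0000,0); λ=-11 ⇒ h* = (6)/11 = 0.5455.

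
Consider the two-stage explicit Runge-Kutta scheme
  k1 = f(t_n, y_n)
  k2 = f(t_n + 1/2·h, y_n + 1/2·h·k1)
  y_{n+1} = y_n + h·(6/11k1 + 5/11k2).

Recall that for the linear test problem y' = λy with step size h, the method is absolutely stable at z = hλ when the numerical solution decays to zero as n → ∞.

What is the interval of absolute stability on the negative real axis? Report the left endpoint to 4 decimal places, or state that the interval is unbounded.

(-4.4000, 0).

With y'=λy (z=hλ):
  k1=λy_n ⇒ h·k1=z·y_n;  k2=λ(1+1/2z)y_n ⇒ h·k2=z(1+1/2z)y_n
  y_{n+1}/y_n = 1 + 6/11z + 5/11z(1+1/2z) = 1 + z + 5/22z²
  ⇒ R(z) = 1 + z + 5/22z².

Boundary: |R(x)|=1, x<0.
x=-1.3: |R|=0.0841
R=1: x+5/22x²=0 ⇒ x=−22/5=-4.4000; min R=1−1/(4·5/22)=-0.1000>−1
Confirm numerically:
  x=-4.014: |R|=0.64786 <1
  x=-3.963: |R|=0.60640 <1
  x=-3.856: |R|=0.52326 <1
  x=-1.892: |R|=0.07844 <1
  x=-4.953: |R|=1.62250 >1
  x=-4.802: |R|=1.43873 >1
  x=-4.787: |R|=1.42104 >1
Interval (-4.4000, 0).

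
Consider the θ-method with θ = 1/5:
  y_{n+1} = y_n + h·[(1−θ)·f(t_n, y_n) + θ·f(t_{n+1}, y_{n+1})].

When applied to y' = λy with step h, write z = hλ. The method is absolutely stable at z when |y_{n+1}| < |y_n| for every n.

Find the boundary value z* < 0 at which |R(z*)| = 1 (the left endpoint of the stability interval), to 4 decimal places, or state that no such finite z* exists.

z* = -3.3333.

Set f=λy, z=hλ:
  y_{n+1} = y_n + z·[4/5·y_n + 1/5·y_{n+1}] ⇒ (1 − 1/5z)y_{n+1} = (1 + 4/5z)y_n
  Hence R(z) = (1 + 4/5z)/(1 − 1/5z).

Solve |R(x)|<1 on ℝ⁻.
x=-1.72: |R|=0.2798
R=−1: 1+4/5x = −1+1/5x ⇒ -3/5x=2 ⇒ x=2/(-3/5)=-3.3333
Confirm numerically:
  x=-2.485: |R|=0.65999 <1
  x=-2.452: |R|=0.64520 <1
  x=-1.635: |R|=0.23210 <1
  x=-1.576: |R|=0.19830 <1
  x=-3.786: |R|=1.15456 >1
  x=-3.647: |R|=1.10882 >1
  x=-3.453: |R|=1.04247 >1
Stable set (-3.3333, 0).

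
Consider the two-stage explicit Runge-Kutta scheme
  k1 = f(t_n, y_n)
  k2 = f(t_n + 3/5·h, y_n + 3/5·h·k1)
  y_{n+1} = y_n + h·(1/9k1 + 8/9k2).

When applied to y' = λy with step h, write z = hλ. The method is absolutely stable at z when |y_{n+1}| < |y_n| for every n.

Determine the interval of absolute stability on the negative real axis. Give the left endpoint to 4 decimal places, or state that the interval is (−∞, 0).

(-1.8750, 0).

On y'=λy, z=hλ:
  k1=λy_n ⇒ h·k1=z·y_n;  k2=λ(1+3/5z)y_n ⇒ h·k2=z(1+3/5z)y_n
  y_{n+1}/y_n = 1 + 1/9z + 8/9z(1+3/5z) = 1 + z + 8/15z²
  so R(z) = 1 + z + 8/15z².

Find x<0 with |R(x)|<1.
x=-1.16: |R|=0.5577
R=1: x+8/15x²=0 ⇒ x=−15/8=-1.8750; min R=1−1/(4·8/15)=0.5312>−1
Confirm numerically:
  x=-1.738: |R|=0.87301 <1
  x=-1.649: |R|=0.80124 <1
  x=-1.472: |R|=0.68362 <1
  x=-1.338: |R|=0.61680 <1
  x=-2.468: |R|=1.78055 >1
  x=-2.153: |R|=1.31922 >1
  x=-2.086: |R|=1.23474 >1
So |R|<1 on (-1.8750, 0).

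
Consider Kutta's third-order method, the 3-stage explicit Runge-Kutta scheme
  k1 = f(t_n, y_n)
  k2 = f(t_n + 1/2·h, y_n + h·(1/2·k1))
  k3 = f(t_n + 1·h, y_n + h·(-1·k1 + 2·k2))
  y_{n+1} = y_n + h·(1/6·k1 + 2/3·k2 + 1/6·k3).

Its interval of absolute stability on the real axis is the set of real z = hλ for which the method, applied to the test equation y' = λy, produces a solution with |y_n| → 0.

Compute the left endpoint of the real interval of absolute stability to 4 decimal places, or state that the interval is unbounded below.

With y'=λy (z=hλ):
  order 3, 3-stage ⇒ R(z)=1+z+z^2/2+z^3/6
  (e.g. R(-1.25)=0.20573, |R|=0.20573)

Need |R(x)|<1, x<0.
x=-1.25: |R|=0.2057
|R(-2.62)|=1.1853 |R(-2.6)|=1.1493 |R(-2)|=0.3333
Bisect:
  x_lo=-3.0363 |R|=2.0921  x_hi=-0.3535 |R|=0.7016
  mid=-1.69490 |R|=0.07004 →hi
  mid=-2.36560 |R|=0.77391 →hi
  mid=-2.70095 |R|=1.33735 →lo
  mid=-2.53328 |R|=1.03408 →lo
  mid=-2.44944 |R|=0.89890 →hi
  mid=-2.49136 |R|=0.96518 →hi
  mid=-2.51232 |R|=0.99930 →hi
  mid=-2.52280 |R|=1.01660 →lo
  mid=-2.51756 |R|=1.00793 →lo
  ...
  [-2.51281,-2.51265] ⇒ x*=-2.5127
So |R|<1 on (-2.5127, 0).

left endpoint -2.5127.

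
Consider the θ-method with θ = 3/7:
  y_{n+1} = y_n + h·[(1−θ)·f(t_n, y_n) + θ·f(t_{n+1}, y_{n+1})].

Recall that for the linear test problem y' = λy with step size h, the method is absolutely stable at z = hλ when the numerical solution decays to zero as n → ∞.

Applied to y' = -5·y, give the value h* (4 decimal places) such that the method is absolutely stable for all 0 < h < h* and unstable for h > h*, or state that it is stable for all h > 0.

Test eqn y'=λy, z=hλ:
  y_{n+1} = y_n + z·[4/7·y_n + 3/7·y_{n+1}] ⇒ (1 − 3/7z)y_{n+1} = (1 + 4/7z)y_n
  so R(z) = (1 + 4/7z)/(1 − 3/7z).

Need |R(x)|<1, x<0.
x=-1.65: |R|=0.0335
R=−1: 1+4/7x = −1+3/7x ⇒ -1/7x=2 ⇒ x=2/(-1/7)=-14.0000
Confirm numerically:
  x=-13.969: |R|=0.99937 <1
  x=-12.068: |R|=0.95528 <1
  x=-11.426: |R|=0.93764 <1
  x=-6.489: |R|=0.71621 <1
  x=-14.338: |R|=1.00676 >1
  x=-14.073: |R|=1.00148 >1
Interval (-14.0000, 0).

(-14.0000,0); λ=-5 ⇒ h* = (14)/5 = 2.8000.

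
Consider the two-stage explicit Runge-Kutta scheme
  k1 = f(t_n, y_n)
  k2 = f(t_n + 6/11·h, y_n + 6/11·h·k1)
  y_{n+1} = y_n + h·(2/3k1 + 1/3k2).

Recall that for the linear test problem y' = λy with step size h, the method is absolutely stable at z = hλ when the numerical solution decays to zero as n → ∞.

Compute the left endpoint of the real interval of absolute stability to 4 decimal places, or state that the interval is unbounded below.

With y'=λy (z=hλ):
  k1=λy_n ⇒ h·k1=z·y_n;  k2=λ(1+6/11z)y_n ⇒ h·k2=z(1+6/11z)y_n
  y_{n+1}/y_n = 1 + 2/3z + 1/3z(1+6/11z) = 1 + z + 2/11z²
  so R(z) = 1 + z + 2/11z².

Solve |R(x)|<1 on ℝ⁻.
x=-1.34: |R|=0.0135
R=1: x+2/11x²=0 ⇒ x=−11/2=-5.5000; min R=1−1/(4·2/11)=-0.3750>−1
Confirm numerically:
  x=-5.248: |R|=0.75955 <1
  x=-4.532: |R|=0.20237 <1
  x=-4.305: |R|=0.06464 <1
  x=-2.962: |R|=0.36683 <1
  x=-5.860: |R|=1.38356 >1
  x=-5.639: |R|=1.14251 >1
Interval (-5.5000, 0).

z* = -5.5000.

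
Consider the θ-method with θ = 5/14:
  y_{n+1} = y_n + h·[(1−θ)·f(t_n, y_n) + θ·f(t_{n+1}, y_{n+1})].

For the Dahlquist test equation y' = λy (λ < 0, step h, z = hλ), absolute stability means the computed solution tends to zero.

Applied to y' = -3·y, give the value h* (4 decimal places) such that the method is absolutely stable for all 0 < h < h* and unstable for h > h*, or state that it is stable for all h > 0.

With y'=λy (z=hλ):
  y_{n+1} = y_n + z·[9/14·y_n + 5/14·y_{n+1}] ⇒ (1 − 5/14z)y_{n+1} = (1 + 9/14z)y_n
  so R(z) = (1 + 9/14z)/(1 − 5/14z).

Solve |R(x)|<1 on ℝ⁻.
x=-1.52: |R|=0.0148
R=−1: 1+9/14x = −1+5/14x ⇒ -2/7x=2 ⇒ x=2/(-2/7)=-7.0000
Confirm numerically:
  x=-6.617: |R|=0.96746 <1
  x=-5.846: |R|=0.89322 <1
  x=-4.612: |R|=0.74226 <1
  x=-7.434: |R|=1.03393 >1
  x=-7.270: |R|=1.02145 >1
Stable set (-7.0000, 0).

(-7.0000,0); λ=-3 ⇒ h* = (7)/3 = 2.3333.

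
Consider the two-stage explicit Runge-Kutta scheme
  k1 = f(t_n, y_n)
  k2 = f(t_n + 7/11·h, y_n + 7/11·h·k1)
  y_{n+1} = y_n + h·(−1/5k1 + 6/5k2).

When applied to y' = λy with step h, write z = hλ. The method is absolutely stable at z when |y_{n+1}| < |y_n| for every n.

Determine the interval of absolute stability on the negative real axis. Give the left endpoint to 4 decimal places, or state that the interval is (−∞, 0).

Test eqn y'=λy, z=hλ:
  k1=λy_n ⇒ h·k1=z·y_n;  k2=λ(1+7/11z)y_n ⇒ h·k2=z(1+7/11z)y_n
  y_{n+1}/y_n = 1 − 1/5z + 6/5z(1+7/11z) = 1 + z + 42/55z²
  R(z) = 1 + z + 42/55z².

Find x<0 with |R(x)|<1.
x=-1.67: |R|=1.4597
R=1: x+42/55x²=0 ⇒ x=−55/42=-1.3095; min R=1−1/(4·42/55)=0.6726>−1
Confirm numerically:
  x=-1.220: |R|=0.91660 <1
  x=-1.017: |R|=0.77282 <1
  x=-0.667: |R|=0.67273 <1
  x=-1.498: |R|=1.21560 >1
  x=-1.394: |R|=1.08993 >1
Stable set (-1.3095, 0).

z∈(-1.3095,0).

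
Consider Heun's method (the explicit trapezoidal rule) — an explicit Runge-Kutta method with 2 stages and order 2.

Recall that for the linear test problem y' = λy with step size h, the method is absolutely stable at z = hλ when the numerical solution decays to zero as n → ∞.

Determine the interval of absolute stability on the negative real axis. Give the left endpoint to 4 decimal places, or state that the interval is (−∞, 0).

On y'=λy, z=hλ:
  order 2, 2-stage ⇒ R(z)=1+z+z^2/2
  (e.g. R(-1.05)=0.50125, |R|=0.50125)

Find x<0 with |R(x)|<1.
x=-1.05: |R|=0.5012
|R(-1.9)|=0.9050 |R(-1.48)|=0.6152 |R(-0.88)|=0.5072
Bisect:
  x_lo=-2.5186 |R|=1.6531  x_hi=-0.3864 |R|=0.6882
  mid=-1.45251 |R|=0.60238 →hi
  mid=-1.98555 |R|=0.98565 →hi
  mid=-2.25207 |R|=1.28384 →lo
  mid=-2.11881 |R|=1.12586 →lo
  mid=-2.05218 |R|=1.05354 →lo
  mid=-2.01886 |R|=1.01904 →lo
  mid=-2.00220 |R|=1.00221 →lo
  mid=-1.99388 |R|=0.99389 →hi
  ...
  [-2.00012,-1.99999] ⇒ x*=-2.0000
So |R|<1 on (-2.0000, 0).

z∈(-2.0000,0).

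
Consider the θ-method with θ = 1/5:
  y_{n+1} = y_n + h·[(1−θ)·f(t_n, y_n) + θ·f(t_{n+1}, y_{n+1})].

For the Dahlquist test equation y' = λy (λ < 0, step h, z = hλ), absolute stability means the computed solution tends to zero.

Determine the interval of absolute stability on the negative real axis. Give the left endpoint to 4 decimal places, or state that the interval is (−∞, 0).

Test eqn y'=λy, z=hλ:
  y_{n+1} = y_n + z·[4/5·y_n + 1/5·y_{n+1}] ⇒ (1 − 1/5z)y_{n+1} = (1 + 4/5z)y_n
  R(z) = (1 + 4/5z)/(1 − 1/5z).

Boundary: |R(x)|=1, x<0.
x=-1.01: |R|=0.1597
R=−1: 1+4/5x = −1+1/5x ⇒ -3/5x=2 ⇒ x=2/(-3/5)=-3.3333
Confirm numerically:
  x=-2.959: |R|=0.85890 <1
  x=-2.213: |R|=0.53404 <1
  x=-1.970: |R|=0.41320 <1
  x=-3.904: |R|=1.19227 >1
  x=-3.673: |R|=1.11749 >1
So |R|<1 on (-3.3333, 0).

(-3.3333, 0).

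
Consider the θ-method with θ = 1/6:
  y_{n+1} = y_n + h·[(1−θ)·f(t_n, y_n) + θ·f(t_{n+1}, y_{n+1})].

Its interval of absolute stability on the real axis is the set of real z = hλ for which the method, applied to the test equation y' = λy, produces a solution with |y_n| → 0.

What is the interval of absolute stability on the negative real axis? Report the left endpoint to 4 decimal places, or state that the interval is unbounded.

With y'=λy (z=hλ):
  y_{n+1} = y_n + z·[5/6·y_n + 1/6·y_{n+1}] ⇒ (1 − 1/6z)y_{n+1} = (1 + 5/6z)y_n
  so R(z) = (1 + 5/6z)/(1 − 1/6z).

Boundary: |R(x)|=1, x<0.
x=-1.4: |R|=0.1351
R=−1: 1+5/6x = −1+1/6x ⇒ -2/3x=2 ⇒ x=2/(-2/3)=-3.0000
Confirm numerically:
  x=-2.374: |R|=0.70098 <1
  x=-2.312: |R|=0.66891 <1
  x=-2.206: |R|=0.61297 <1
  x=-3.521: |R|=1.21888 >1
  x=-3.106: |R|=1.04656 >1
  x=-3.055: |R|=1.02430 >1
Interval (-3.0000, 0).

z∈(-3.0000,0).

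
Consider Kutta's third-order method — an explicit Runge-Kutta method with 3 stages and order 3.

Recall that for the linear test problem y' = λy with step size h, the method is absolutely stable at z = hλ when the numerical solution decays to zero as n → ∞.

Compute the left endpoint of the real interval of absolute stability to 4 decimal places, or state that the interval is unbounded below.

left endpoint -2.5127.

Set f=λy, z=hλ:
  order 3, 3-stage ⇒ R(z)=1+z+z^2/2+z^3/6
  (e.g. R(-0.99)=0.33833, |R|=0.33833)

Need |R(x)|<1, x<0.
x=-0.99: |R|=0.3383
|R(-2.75)|=1.4349 |R(-2.71)|=1.3550 |R(-2.36)|=0.7659
Bisect:
  x_lo=-2.9860 |R|=1.9651  x_hi=-0.3189 |R|=0.7265
  mid=-1.65246 |R|=0.03919 →hi
  mid=-2.31922 |R|=0.70892 →hi
  mid=-2.65260 |R|=1.24519 →lo
  mid=-2.48591 |R|=0.95641 →hi
  mid=-2.56925 |R|=1.09535 →lo
  mid=-2.52758 |R|=1.02455 →lo
  mid=-2.50674 |R|=0.99016 →hi
  ...
  [-2.51276,-2.51260] ⇒ x*=-2.5127
So |R|<1 on (-2.5127, 0).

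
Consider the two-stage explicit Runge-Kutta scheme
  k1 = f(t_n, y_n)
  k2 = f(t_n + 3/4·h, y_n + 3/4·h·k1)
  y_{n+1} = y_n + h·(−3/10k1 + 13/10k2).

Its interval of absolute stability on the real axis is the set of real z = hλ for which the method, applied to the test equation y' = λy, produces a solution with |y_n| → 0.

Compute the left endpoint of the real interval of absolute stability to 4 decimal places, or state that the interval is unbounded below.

On y'=λy, z=hλ:
  k1=λy_n ⇒ h·k1=z·y_n;  k2=λ(1+3/4z)y_n ⇒ h·k2=z(1+3/4z)y_n
  y_{n+1}/y_n = 1 − 3/10z + 13/10z(1+3/4z) = 1 + z + 39/40z²
  so R(z) = 1 + z + 39/40z².

Solve |R(x)|<1 on ℝ⁻.
x=-1.55: |R|=1.7924
R=1: x+39/40x²=0 ⇒ x=−40/39=-1.0256; min R=1−1/(4·39/40)=0.7436>−1
Confirm numerically:
  x=-1.000: |R|=0.97500 <1
  x=-0.959: |R|=0.93769 <1
  x=-0.807: |R|=0.82797 <1
  x=-0.632: |R|=0.75744 <1
  x=-1.608: |R|=1.91302 >1
  x=-1.294: |R|=1.33858 >1
  x=-1.111: |R|=1.09246 >1
Interval (-1.0256, 0).

left endpoint -1.0256.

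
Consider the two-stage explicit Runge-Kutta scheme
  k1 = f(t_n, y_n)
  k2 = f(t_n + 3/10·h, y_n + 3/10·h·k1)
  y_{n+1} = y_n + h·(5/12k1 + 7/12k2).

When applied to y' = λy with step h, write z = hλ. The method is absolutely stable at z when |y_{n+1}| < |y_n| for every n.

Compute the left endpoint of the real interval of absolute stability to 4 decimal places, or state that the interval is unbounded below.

Set f=λy, z=hλ:
  k1=λy_n ⇒ h·k1=z·y_n;  k2=λ(1+3/10z)y_n ⇒ h·k2=z(1+3/10z)y_n
  y_{n+1}/y_n = 1 + 5/12z + 7/12z(1+3/10z) = 1 + z + 7/40z²
  so R(z) = 1 + z + 7/40z².

Need |R(x)|<1, x<0.
x=-0.31: |R|=0.7068
R=1: x+7/40x²=0 ⇒ x=−40/7=-5.7143; min R=1−1/(4·7/40)=-0.4286>−1
Confirm numerically:
  x=-4.363: |R|=0.03174 <1
  x=-4.193: |R|=0.11628 <1
  x=-2.948: |R|=0.42713 <1
  x=-6.283: |R|=1.62532 >1
  x=-5.811: |R|=1.09835 >1
So |R|<1 on (-5.7143, 0).

left endpoint -5.7143.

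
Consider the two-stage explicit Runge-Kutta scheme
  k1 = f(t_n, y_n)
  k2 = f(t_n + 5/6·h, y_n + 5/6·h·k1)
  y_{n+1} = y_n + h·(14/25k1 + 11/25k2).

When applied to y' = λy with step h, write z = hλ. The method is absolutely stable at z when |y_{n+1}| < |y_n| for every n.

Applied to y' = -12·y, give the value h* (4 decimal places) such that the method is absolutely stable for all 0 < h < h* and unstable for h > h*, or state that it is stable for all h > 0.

(-2.7273,0); λ=-12 ⇒ h* = (30/11)/12 = 0.2273.

Set f=λy, z=hλ:
  k1=λy_n ⇒ h·k1=z·y_n;  k2=λ(1+5/6z)y_n ⇒ h·k2=z(1+5/6z)y_n
  y_{n+1}/y_n = 1 + 14/25z + 11/25z(1+5/6z) = 1 + z + 11/30z²
  ⇒ R(z) = 1 + z + 11/30z².

Solve |R(x)|<1 on ℝ⁻.
x=-1.56: |R|=0.3323
R=1: x+11/30x²=0 ⇒ x=−30/11=-2.7273; min R=1−1/(4·11/30)=0.3182>−1
Confirm numerically:
  x=-2.552: |R|=0.83599 <1
  x=-1.784: |R|=0.38297 <1
  x=-1.287: |R|=0.32034 <1
  x=-1.172: |R|=0.33165 <1
  x=-3.161: |R|=1.50270 >1
  x=-3.021: |R|=1.32536 >1
  x=-2.927: |R|=1.21435 >1
So |R|<1 on (-2.7273, 0).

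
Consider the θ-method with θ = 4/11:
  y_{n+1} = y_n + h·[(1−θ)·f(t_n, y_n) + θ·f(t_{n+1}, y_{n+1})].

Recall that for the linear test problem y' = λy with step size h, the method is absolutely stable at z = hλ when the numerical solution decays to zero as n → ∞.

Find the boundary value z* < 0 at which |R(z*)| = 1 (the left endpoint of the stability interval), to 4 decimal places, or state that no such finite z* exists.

z* = -7.3333.

On y'=λy, z=hλ:
  y_{n+1} = y_n + z·[7/11·y_n + 4/11·y_{n+1}] ⇒ (1 − 4/11z)y_{n+1} = (1 + 7/11z)y_n
  so R(z) = (1 + 7/11z)/(1 − 4/11z).

Solve |R(x)|<1 on ℝ⁻.
x=-1.03: |R|=0.2507
R=−1: 1+7/11x = −1+4/11x ⇒ -3/11x=2 ⇒ x=2/(-3/11)=-7.3333
Confirm numerically:
  x=-6.604: |R|=0.94152 <1
  x=-5.672: |R|=0.85205 <1
  x=-4.372: |R|=0.68815 <1
  x=-7.803: |R|=1.03338 >1
  x=-7.383: |R|=1.00368 >1
Interval (-7.3333, 0).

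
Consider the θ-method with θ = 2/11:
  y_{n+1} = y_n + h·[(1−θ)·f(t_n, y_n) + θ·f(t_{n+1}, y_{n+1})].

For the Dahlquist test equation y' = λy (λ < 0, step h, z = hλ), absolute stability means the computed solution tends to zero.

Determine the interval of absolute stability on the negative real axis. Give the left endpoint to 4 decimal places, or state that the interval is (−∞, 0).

z∈(-3.1429,0).

Test eqn y'=λy, z=hλ:
  y_{n+1} = y_n + z·[9/11·y_n + 2/11·y_{n+1}] ⇒ (1 − 2/11z)y_{n+1} = (1 + 9/11z)y_n
  ⇒ R(z) = (1 + 9/11z)/(1 − 2/11z).

Boundary: |R(x)|=1, x<0.
x=-0.92: |R|=0.2118
R=−1: 1+9/11x = −1+2/11x ⇒ -7/11x=2 ⇒ x=2/(-7/11)=-3.1429
Confirm numerically:
  x=-3.067: |R|=0.96901 <1
  x=-2.522: |R|=0.72912 <1
  x=-1.890: |R|=0.40663 <1
  x=-1.488: |R|=0.17115 <1
  x=-3.595: |R|=1.17400 >1
  x=-3.378: |R|=1.09270 >1
Stable set (-3.1429, 0).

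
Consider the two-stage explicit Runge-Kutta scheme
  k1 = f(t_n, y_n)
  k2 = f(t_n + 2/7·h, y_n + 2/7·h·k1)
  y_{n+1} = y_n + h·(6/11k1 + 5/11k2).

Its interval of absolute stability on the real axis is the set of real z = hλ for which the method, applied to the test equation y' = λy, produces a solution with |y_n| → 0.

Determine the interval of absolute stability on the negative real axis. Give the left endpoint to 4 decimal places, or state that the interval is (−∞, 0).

Test eqn y'=λy, z=hλ:
  k1=λy_n ⇒ h·k1=z·y_n;  k2=λ(1+2/7z)y_n ⇒ h·k2=z(1+2/7z)y_n
  y_{n+1}/y_n = 1 + 6/11z + 5/11z(1+2/7z) = 1 + z + 10/77z²
  Hence R(z) = 1 + z + 10/77z².

Need |R(x)|<1, x<0.
x=-0.34: |R|=0.6750
R=1: x+10/77x²=0 ⇒ x=−77/10=-7.7000; min R=1−1/(4·10/77)=-0.9250>−1
Confirm numerically:
  x=-6.898: |R|=0.28153 <1
  x=-6.217: |R|=0.19738 <1
  x=-5.945: |R|=0.35500 <1
  x=-3.234: |R|=0.87572 <1
  x=-8.221: |R|=1.55625 >1
  x=-8.038: |R|=1.35284 >1
  x=-7.793: |R|=1.09412 >1
Interval (-7.7000, 0).

z∈(-7.7000,0).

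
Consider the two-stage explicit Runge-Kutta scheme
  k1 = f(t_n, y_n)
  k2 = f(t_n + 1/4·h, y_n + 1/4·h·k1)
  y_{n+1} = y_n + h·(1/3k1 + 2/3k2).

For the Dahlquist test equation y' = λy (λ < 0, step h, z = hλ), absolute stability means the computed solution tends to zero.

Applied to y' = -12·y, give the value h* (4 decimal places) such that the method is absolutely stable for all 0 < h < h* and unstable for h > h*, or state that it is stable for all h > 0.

Set f=λy, z=hλ:
  k1=λy_n ⇒ h·k1=z·y_n;  k2=λ(1+1/4z)y_n ⇒ h·k2=z(1+1/4z)y_n
  y_{n+1}/y_n = 1 + 1/3z + 2/3z(1+1/4z) = 1 + z + 1/6z²
  R(z) = 1 + z + 1/6z².

Boundary: |R(x)|=1, x<0.
x=-1.45: |R|=0.0996
R=1: x+1/6x²=0 ⇒ x=−6=-6.0000; min R=1−1/(4·1/6)=-0.5000>−1
Confirm numerically:
  x=-5.078: |R|=0.21968 <1
  x=-2.760: |R|=0.49040 <1
  x=-2.494: |R|=0.45733 <1
  x=-6.282: |R|=1.29525 >1
  x=-6.076: |R|=1.07696 >1
So |R|<1 on (-6.0000, 0).

(-6.0000,0); λ=-12 ⇒ h* = (6)/12 = 0.5000.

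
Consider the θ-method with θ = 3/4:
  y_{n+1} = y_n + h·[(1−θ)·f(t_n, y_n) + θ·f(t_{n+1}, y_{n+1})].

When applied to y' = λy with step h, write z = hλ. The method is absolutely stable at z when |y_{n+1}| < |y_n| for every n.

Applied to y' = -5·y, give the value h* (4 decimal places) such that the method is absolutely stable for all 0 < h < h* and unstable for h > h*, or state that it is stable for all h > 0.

unbounded; (−∞, 0). Any h>0 works for λ=-5.

Set f=λy, z=hλ:
  y_{n+1} = y_n + z·[1/4·y_n + 3/4·y_{n+1}] ⇒ (1 − 3/4z)y_{n+1} = (1 + 1/4z)y_n
  Hence R(z) = (1 + 1/4z)/(1 − 3/4z).

Need |R(x)|<1, x<0.
x=-1.49: |R|=0.2963
x=-2: |R|=0.2000
x=-10: |R|=0.1765
x=-100: |R|=0.3158
θ=3/4≥1/2 ⇒ |1+1/4x|<|1−3/4x| ∀x<0 ⇒ interval (−∞,0).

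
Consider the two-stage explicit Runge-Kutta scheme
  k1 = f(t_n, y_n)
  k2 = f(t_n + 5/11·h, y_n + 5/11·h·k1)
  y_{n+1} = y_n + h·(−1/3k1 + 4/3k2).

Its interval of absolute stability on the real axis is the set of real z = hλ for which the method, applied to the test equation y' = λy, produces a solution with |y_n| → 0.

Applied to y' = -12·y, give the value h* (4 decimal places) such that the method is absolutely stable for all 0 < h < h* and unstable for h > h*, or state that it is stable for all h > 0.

On y'=λy, z=hλ:
  k1=λy_n ⇒ h·k1=z·y_n;  k2=λ(1+5/11z)y_n ⇒ h·k2=z(1+5/11z)y_n
  y_{n+1}/y_n = 1 − 1/3z + 4/3z(1+5/11z) = 1 + z + 20/33z²
  R(z) = 1 + z + 20/33z².

Boundary: |R(x)|=1, x<0.
x=-1.53: |R|=0.8887
R=1: x+20/33x²=0 ⇒ x=−33/20=-1.6500; min R=1−1/(4·20/33)=0.5875>−1
Confirm numerically:
  x=-1.417: |R|=0.79990 <1
  x=-1.268: |R|=0.70644 <1
  x=-1.182: |R|=0.66474 <1
  x=-2.192: |R|=1.72004 >1
  x=-1.683: |R|=1.03366 >1
So |R|<1 on (-1.6500, 0).

(-1.6500,0); λ=-12 ⇒ h* = (33/20)/12 = 0.1375.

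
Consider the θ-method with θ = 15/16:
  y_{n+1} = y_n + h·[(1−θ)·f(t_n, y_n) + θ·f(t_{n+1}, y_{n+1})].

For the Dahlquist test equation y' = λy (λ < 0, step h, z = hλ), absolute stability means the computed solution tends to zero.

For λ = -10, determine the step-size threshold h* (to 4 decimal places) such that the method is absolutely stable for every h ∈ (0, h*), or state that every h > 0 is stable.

With y'=λy (z=hλ):
  y_{n+1} = y_n + z·[1/16·y_n + 15/16·y_{n+1}] ⇒ (1 − 15/16z)y_{n+1} = (1 + 1/16z)y_n
  so R(z) = (1 + 1/16z)/(1 − 15/16z).

Need |R(x)|<1, x<0.
x=-1.8: |R|=0.3302
x=-2: |R|=0.3043
x=-10: |R|=0.0361
x=-100: |R|=0.0554
θ=15/16≥1/2 ⇒ |1+1/16x|<|1−15/16x| ∀x<0 ⇒ interval (−∞,0).

(−∞, 0) — no finite endpoint. Any h>0 works for λ=-10.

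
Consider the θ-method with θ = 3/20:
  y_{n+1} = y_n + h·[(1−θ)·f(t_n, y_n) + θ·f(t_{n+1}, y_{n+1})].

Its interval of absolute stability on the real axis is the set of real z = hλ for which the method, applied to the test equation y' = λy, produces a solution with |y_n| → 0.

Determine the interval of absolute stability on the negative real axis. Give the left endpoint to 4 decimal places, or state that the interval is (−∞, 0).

Set f=λy, z=hλ:
  y_{n+1} = y_n + z·[17/20·y_n + 3/20·y_{n+1}] ⇒ (1 − 3/20z)y_{n+1} = (1 + 17/20z)y_n
  ⇒ R(z) = (1 + 17/20z)/(1 − 3/20z).

Solve |R(x)|<1 on ℝ⁻.
x=-1.35: |R|=0.1227
R=−1: 1+17/20x = −1+3/20x ⇒ -7/10x=2 ⇒ x=2/(-7/10)=-2.8571
Confirm numerically:
  x=-2.775: |R|=0.95940 <1
  x=-2.033: |R|=0.55791 <1
  x=-1.816: |R|=0.42722 <1
  x=-1.457: |R|=0.19568 <1
  x=-3.351: |R|=1.23006 >1
  x=-3.250: |R|=1.18487 >1
Interval (-2.8571, 0).

z∈(-2.8571,0).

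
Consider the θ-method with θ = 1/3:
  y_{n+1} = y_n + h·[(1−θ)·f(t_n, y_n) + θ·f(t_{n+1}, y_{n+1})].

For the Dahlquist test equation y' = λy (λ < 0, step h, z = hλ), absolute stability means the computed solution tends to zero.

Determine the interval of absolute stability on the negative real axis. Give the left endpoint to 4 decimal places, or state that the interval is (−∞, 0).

Test eqn y'=λy, z=hλ:
  y_{n+1} = y_n + z·[2/3·y_n + 1/3·y_{n+1}] ⇒ (1 − 1/3z)y_{n+1} = (1 + 2/3z)y_n
  Hence R(z) = (1 + 2/3z)/(1 − 1/3z).

Boundary: |R(x)|=1, x<0.
x=-1.11: |R|=0.1898
R=−1: 1+2/3x = −1+1/3x ⇒ -1/3x=2 ⇒ x=2/(-1/3)=-6.0000
Confirm numerically:
  x=-5.918: |R|=0.99081 <1
  x=-5.404: |R|=0.92908 <1
  x=-3.922: |R|=0.69980 <1
  x=-2.584: |R|=0.38825 <1
  x=-6.140: |R|=1.01532 >1
  x=-6.093: |R|=1.01023 >1
So |R|<1 on (-6.0000, 0).

z∈(-6.0000,0).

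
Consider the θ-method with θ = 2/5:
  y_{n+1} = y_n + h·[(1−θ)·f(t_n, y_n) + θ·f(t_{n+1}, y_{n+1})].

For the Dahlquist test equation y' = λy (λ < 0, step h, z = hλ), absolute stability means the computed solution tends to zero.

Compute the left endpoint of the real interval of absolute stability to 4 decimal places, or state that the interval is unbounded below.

z* = -10.0000.

With y'=λy (z=hλ):
  y_{n+1} = y_n + z·[3/5·y_n + 2/5·y_{n+1}] ⇒ (1 − 2/5z)y_{n+1} = (1 + 3/5z)y_n
  so R(z) = (1 + 3/5z)/(1 − 2/5z).

Find x<0 with |R(x)|<1.
x=-1.25: |R|=0.1667
R=−1: 1+3/5x = −1+2/5x ⇒ -1/5x=2 ⇒ x=2/(-1/5)=-10.0000
Confirm numerically:
  x=-7.231: |R|=0.85772 <1
  x=-6.931: |R|=0.83729 <1
  x=-6.193: |R|=0.78103 <1
  x=-10.594: |R|=1.02268 >1
  x=-10.440: |R|=1.01700 >1
  x=-10.056: |R|=1.00223 >1
Stable set (-10.0000, 0).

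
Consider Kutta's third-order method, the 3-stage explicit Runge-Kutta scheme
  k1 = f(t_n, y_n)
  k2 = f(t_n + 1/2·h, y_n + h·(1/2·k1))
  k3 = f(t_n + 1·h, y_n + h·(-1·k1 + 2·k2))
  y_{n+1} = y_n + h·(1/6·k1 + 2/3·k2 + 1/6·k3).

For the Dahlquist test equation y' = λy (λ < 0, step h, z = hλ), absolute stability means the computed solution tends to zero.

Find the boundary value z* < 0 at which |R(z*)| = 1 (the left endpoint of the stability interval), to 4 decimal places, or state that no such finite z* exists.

Set f=λy, z=hλ:
  order 3, 3-stage ⇒ R(z)=1+z+z^2/2+z^3/6
  (e.g. R(-1.32)=0.16787, |R|=0.16787)

Boundary: |R(x)|=1, x<0.
x=-1.32: |R|=0.1679
|R(-2.5)|=0.9792 |R(-1.86)|=0.2027 |R(-0.62)|=0.5325
Bisect:
  x_lo=-3.2588 |R|=2.7168  x_hi=-0.3574 |R|=0.6989
  mid=-1.80809 |R|=0.15866 →hi
  mid=-2.53344 |R|=1.03435 →lo
  mid=-2.17077 |R|=0.51951 →hi
  mid=-2.35210 |R|=0.75470 →hi
  mid=-2.44277 |R|=0.88860 →hi
  mid=-2.48811 |R|=0.95994 →hi
  mid=-2.51077 |R|=0.99676 →hi
  mid=-2.52211 |R|=1.01546 →lo
  ...
  [-2.51290,-2.51272] ⇒ x*=-2.5127
So |R|<1 on (-2.5127, 0).

left endpoint -2.5127.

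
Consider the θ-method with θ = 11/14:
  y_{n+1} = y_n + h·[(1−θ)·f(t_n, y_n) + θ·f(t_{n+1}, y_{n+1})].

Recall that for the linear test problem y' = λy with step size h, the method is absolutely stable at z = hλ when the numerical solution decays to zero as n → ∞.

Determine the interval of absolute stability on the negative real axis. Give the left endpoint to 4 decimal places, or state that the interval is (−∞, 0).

(−∞, 0) — no finite endpoint.

Set f=λy, z=hλ:
  y_{n+1} = y_n + z·[3/14·y_n + 11/14·y_{n+1}] ⇒ (1 − 11/14z)y_{n+1} = (1 + 3/14z)y_n
  R(z) = (1 + 3/14z)/(1 − 11/14z).

Find x<0 with |R(x)|<1.
x=-0.82: |R|=0.5013
x=-2: |R|=0.2222
x=-10: |R|=0.1290
x=-100: |R|=0.2567
θ=11/14≥1/2 ⇒ |1+3/14x|<|1−11/14x| ∀x<0 ⇒ stable on all of ℝ⁻.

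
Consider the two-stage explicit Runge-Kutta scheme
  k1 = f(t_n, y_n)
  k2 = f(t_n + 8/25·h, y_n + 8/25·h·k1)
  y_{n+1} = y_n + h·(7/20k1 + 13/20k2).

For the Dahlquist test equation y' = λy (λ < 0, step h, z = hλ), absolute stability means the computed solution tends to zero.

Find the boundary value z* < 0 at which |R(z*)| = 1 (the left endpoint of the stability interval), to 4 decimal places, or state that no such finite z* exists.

left endpoint -4.8077.

On y'=λy, z=hλ:
  k1=λy_n ⇒ h·k1=z·y_n;  k2=λ(1+8/25z)y_n ⇒ h·k2=z(1+8/25z)y_n
  y_{n+1}/y_n = 1 + 7/20z + 13/20z(1+8/25z) = 1 + z + 26/125z²
  so R(z) = 1 + z + 26/125z².

Need |R(x)|<1, x<0.
x=-1.28: |R|=0.0608
R=1: x+26/125x²=0 ⇒ x=−125/26=-4.8077; min R=1−1/(4·26/125)=-0.2019>−1
Confirm numerically:
  x=-4.116: |R|=0.40782 <1
  x=-3.903: |R|=0.26555 <1
  x=-3.449: |R|=0.02529 <1
  x=-5.374: |R|=1.63301 >1
  x=-5.119: |R|=1.33147 >1
Interval (-4.8077, 0).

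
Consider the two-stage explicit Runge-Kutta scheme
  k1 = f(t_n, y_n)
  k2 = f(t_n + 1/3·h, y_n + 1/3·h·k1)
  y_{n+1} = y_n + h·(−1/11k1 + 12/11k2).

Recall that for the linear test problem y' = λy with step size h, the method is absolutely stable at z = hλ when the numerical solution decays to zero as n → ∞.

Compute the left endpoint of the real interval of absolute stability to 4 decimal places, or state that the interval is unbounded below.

With y'=λy (z=hλ):
  k1=λy_n ⇒ h·k1=z·y_n;  k2=λ(1+1/3z)y_n ⇒ h·k2=z(1+1/3z)y_n
  y_{n+1}/y_n = 1 − 1/11z + 12/11z(1+1/3z) = 1 + z + 4/11z²
  Hence R(z) = 1 + z + 4/11z².

Solve |R(x)|<1 on ℝ⁻.
x=-0.55: |R|=0.5600
R=1: x+4/11x²=0 ⇒ x=−11/4=-2.7500; min R=1−1/(4·4/11)=0.3125>−1
Confirm numerically:
  x=-2.291: |R|=0.61761 <1
  x=-2.192: |R|=0.55522 <1
  x=-1.517: |R|=0.31983 <1
  x=-3.266: |R|=1.61282 >1
  x=-3.080: |R|=1.36960 >1
Stable set (-2.7500, 0).

left endpoint -2.7500.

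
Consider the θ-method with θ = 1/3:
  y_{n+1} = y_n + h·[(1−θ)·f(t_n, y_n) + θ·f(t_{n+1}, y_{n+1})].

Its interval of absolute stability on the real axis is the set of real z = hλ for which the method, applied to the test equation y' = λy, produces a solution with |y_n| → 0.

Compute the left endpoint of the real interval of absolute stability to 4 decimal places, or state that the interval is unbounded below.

Set f=λy, z=hλ:
  y_{n+1} = y_n + z·[2/3·y_n + 1/3·y_{n+1}] ⇒ (1 − 1/3z)y_{n+1} = (1 + 2/3z)y_n
  Hence R(z) = (1 + 2/3z)/(1 − 1/3z).

Need |R(x)|<1, x<0.
x=-0.97: |R|=0.2670
R=−1: 1+2/3x = −1+1/3x ⇒ -1/3x=2 ⇒ x=2/(-1/3)=-6.0000
Confirm numerically:
  x=-5.703: |R|=0.96587 <1
  x=-4.396: |R|=0.78313 <1
  x=-3.798: |R|=0.67608 <1
  x=-6.338: |R|=1.03620 >1
  x=-6.268: |R|=1.02892 >1
Stable set (-6.0000, 0).

left endpoint -6.0000.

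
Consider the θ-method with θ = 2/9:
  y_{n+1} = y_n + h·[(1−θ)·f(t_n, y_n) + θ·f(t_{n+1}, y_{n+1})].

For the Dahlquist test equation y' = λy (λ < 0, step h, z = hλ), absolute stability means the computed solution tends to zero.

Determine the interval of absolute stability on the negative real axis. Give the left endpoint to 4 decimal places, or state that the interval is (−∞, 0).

With y'=λy (z=hλ):
  y_{n+1} = y_n + z·[7/9·y_n + 2/9·y_{n+1}] ⇒ (1 − 2/9z)y_{n+1} = (1 + 7/9z)y_n
  Hence R(z) = (1 + 7/9z)/(1 − 2/9z).

Boundary: |R(x)|=1, x<0.
x=-1.29: |R|=0.0026
R=−1: 1+7/9x = −1+2/9x ⇒ -5/9x=2 ⇒ x=2/(-5/9)=-3.6000
Confirm numerically:
  x=-3.042: |R|=0.81504 <1
  x=-2.797: |R|=0.72489 <1
  x=-2.247: |R|=0.49867 <1
  x=-2.082: |R|=0.42343 <1
  x=-4.111: |R|=1.14836 >1
  x=-3.947: |R|=1.10270 >1
Interval (-3.6000, 0).

(-3.6000, 0).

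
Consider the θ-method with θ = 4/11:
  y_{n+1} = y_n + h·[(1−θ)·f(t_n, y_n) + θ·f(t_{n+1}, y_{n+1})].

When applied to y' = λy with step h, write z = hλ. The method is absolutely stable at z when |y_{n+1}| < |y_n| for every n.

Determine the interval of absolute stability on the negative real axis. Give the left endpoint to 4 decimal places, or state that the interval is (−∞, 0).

On y'=λy, z=hλ:
  y_{n+1} = y_n + z·[7/11·y_n + 4/11·y_{n+1}] ⇒ (1 − 4/11z)y_{n+1} = (1 + 7/11z)y_n
  R(z) = (1 + 7/11z)/(1 − 4/11z).

Solve |R(x)|<1 on ℝ⁻.
x=-0.62: |R|=0.4941
R=−1: 1+7/11x = −1+4/11x ⇒ -3/11x=2 ⇒ x=2/(-3/11)=-7.3333
Confirm numerically:
  x=-6.966: |R|=0.97164 <1
  x=-6.167: |R|=0.90190 <1
  x=-4.450: |R|=0.69965 <1
  x=-3.356: |R|=0.51146 <1
  x=-7.816: |R|=1.03426 >1
  x=-7.598: |R|=1.01918 >1
  x=-7.477: |R|=1.01054 >1
Interval (-7.3333, 0).

z∈(-7.3333,0).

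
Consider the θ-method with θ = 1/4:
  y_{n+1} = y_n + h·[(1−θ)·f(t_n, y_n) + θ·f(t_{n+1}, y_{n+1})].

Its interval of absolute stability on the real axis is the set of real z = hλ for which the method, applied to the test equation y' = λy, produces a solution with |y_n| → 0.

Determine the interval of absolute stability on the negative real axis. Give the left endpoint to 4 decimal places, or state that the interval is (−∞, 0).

z∈(-4.0000,0).

On y'=λy, z=hλ:
  y_{n+1} = y_n + z·[3/4·y_n + 1/4·y_{n+1}] ⇒ (1 − 1/4z)y_{n+1} = (1 + 3/4z)y_n
  so R(z) = (1 + 3/4z)/(1 − 1/4z).

Need |R(x)|<1, x<0.
x=-1.08: |R|=0.1496
R=−1: 1+3/4x = −1+1/4x ⇒ -1/2x=2 ⇒ x=2/(-1/2)=-4.0000
Confirm numerically:
  x=-3.429: |R|=0.84628 <1
  x=-3.316: |R|=0.81301 <1
  x=-2.553: |R|=0.55837 <1
  x=-2.131: |R|=0.39031 <1
  x=-4.212: |R|=1.05163 >1
  x=-4.204: |R|=1.04973 >1
Interval (-4.0000, 0).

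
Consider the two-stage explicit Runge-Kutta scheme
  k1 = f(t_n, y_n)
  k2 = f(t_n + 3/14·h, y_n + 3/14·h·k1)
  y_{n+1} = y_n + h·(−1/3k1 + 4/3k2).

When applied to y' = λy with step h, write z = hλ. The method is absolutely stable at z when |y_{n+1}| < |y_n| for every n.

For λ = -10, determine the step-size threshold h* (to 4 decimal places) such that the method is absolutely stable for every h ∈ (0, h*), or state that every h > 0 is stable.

With y'=λy (z=hλ):
  k1=λy_n ⇒ h·k1=z·y_n;  k2=λ(1+3/14z)y_n ⇒ h·k2=z(1+3/14z)y_n
  y_{n+1}/y_n = 1 − 1/3z + 4/3z(1+3/14z) = 1 + z + 2/7z²
  R(z) = 1 + z + 2/7z².

Boundary: |R(x)|=1, x<0.
x=-1.07: |R|=0.2571
R=1: x+2/7x²=0 ⇒ x=−7/2=-3.5000; min R=1−1/(4·2/7)=0.1250>−1
Confirm numerically:
  x=-2.934: |R|=0.52553 <1
  x=-1.932: |R|=0.13446 <1
  x=-1.650: |R|=0.12786 <1
  x=-4.075: |R|=1.66946 >1
  x=-3.574: |R|=1.07556 >1
Stable set (-3.5000, 0).

(-3.5000,0); λ=-10 ⇒ h* = (7/2)/10 = 0.3500.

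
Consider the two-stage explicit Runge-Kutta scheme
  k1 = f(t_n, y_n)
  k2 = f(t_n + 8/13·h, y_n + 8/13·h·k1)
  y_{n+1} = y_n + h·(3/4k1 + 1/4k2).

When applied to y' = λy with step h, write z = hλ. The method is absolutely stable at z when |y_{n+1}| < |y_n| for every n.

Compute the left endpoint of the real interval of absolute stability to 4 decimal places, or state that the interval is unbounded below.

z* = -6.5000.

Set f=λy, z=hλ:
  k1=λy_n ⇒ h·k1=z·y_n;  k2=λ(1+8/13z)y_n ⇒ h·k2=z(1+8/13z)y_n
  y_{n+1}/y_n = 1 + 3/4z + 1/4z(1+8/13z) = 1 + z + 2/13z²
  ⇒ R(z) = 1 + z + 2/13z².

Boundary: |R(x)|=1, x<0.
x=-1.37: |R|=0.0812
R=1: x+2/13x²=0 ⇒ x=−13/2=-6.5000; min R=1−1/(4·2/13)=-0.6250>−1
Confirm numerically:
  x=-6.442: |R|=0.94252 <1
  x=-4.721: |R|=0.29210 <1
  x=-4.241: |R|=0.47391 <1
  x=-3.794: |R|=0.57947 <1
  x=-6.645: |R|=1.14823 >1
  x=-6.619: |R|=1.12118 >1
So |R|<1 on (-6.5000, 0).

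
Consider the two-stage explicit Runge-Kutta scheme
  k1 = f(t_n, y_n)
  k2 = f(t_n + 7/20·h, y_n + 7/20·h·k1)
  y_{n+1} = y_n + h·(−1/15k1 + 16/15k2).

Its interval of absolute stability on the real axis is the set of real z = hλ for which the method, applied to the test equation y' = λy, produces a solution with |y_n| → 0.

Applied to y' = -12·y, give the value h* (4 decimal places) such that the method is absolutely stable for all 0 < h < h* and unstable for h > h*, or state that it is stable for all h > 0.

With y'=λy (z=hλ):
  k1=λy_n ⇒ h·k1=z·y_n;  k2=λ(1+7/20z)y_n ⇒ h·k2=z(1+7/20z)y_n
  y_{n+1}/y_n = 1 − 1/15z + 16/15z(1+7/20z) = 1 + z + 28/75z²
  ⇒ R(z) = 1 + z + 28/75z².

Need |R(x)|<1, x<0.
x=-0.4: |R|=0.6597
R=1: x+28/75x²=0 ⇒ x=−75/28=-2.6786; min R=1−1/(4·28/75)=0.3304>−1
Confirm numerically:
  x=-1.829: |R|=0.41989 <1
  x=-1.812: |R|=0.41378 <1
  x=-1.158: |R|=0.34263 <1
  x=-1.108: |R|=0.35033 <1
  x=-3.194: |R|=1.61461 >1
  x=-2.853: |R|=1.18579 >1
So |R|<1 on (-2.6786, 0).

(-2.6786,0); λ=-12 ⇒ h* = (75/28)/12 = 0.2232.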